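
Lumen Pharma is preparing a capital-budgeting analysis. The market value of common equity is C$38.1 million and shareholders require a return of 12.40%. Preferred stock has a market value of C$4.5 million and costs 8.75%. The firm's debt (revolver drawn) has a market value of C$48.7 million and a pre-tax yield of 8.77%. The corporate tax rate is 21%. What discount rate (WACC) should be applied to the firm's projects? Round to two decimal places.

9.30%

Total capital V = 38.1 + 4.5 + 48.7 = 91.3.
Equity: weight = 38.1/91.3 = 0.4173; cost = 12.4%.
Preferred: weight = 4.5/91.3 = 0.0493; cost = 8.75%.
Revolver drawn: weight = 48.7/91.3 = 0.5334; after-tax cost = 8.77% × (1 − 21%) = 6.9283%.
WACC = 0.4173 × 12.4000% + 0.0493 × 8.7500% + 0.5334 × 6.9283% = 9.3015%.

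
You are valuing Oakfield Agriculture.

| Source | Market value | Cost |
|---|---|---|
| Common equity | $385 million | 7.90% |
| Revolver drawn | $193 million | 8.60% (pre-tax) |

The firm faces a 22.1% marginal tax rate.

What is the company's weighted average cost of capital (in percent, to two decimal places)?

7.50%

Total capital V = 385 + 193 = 578.
Equity: weight = 385/578 = 0.6661; cost = 7.9%.
Revolver drawn: weight = 193/578 = 0.3339; after-tax cost = 8.6% × (1 − 22.1%) = 6.6994%.
WACC = 0.6661 × 7.9000% + 0.3339 × 6.6994% = 7.4991%.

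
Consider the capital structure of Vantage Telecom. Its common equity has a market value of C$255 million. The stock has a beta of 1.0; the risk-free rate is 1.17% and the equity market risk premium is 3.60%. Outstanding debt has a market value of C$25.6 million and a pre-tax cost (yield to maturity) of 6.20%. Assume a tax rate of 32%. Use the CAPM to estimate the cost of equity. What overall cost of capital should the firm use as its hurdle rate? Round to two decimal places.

4.72%

Cost of equity via CAPM: Re = 1.17% + 1.0 × 3.6% = 4.7700%.
Total capital V = 255 + 25.6 = 280.6.
Equity: weight = 255/280.6 = 0.9088; cost = 4.77%.
Debt: weight = 25.6/280.6 = 0.0912; after-tax cost = 6.2% × (1 − 32%) = 4.2160%.
WACC = 0.9088 × 4.7700% + 0.0912 × 4.2160% = 4.7195%.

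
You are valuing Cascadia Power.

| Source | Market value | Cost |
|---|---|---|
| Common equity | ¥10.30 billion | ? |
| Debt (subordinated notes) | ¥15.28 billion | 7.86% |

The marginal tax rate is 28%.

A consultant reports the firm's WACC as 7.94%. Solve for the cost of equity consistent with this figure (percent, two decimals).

11.32%

Total capital V = 10.3 + 15.28 = 25.58.
Equity weight = 10.3/25.58 = 0.4027.
Subordinated notes weight = 15.28/25.58 = 0.5973.
Debt contribution = 0.5973 × 7.86% × (1 − 28%) = 3.3805%.
Required equity contribution = 7.94% − 3.3805% = 4.5595%.
Re = 4.5595% / 0.4027 = 11.3236%.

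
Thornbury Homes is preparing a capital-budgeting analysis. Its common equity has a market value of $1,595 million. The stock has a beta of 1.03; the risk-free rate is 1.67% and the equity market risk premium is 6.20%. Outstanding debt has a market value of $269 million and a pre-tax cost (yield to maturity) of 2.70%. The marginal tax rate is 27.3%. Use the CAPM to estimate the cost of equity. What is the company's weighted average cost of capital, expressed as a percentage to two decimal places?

Cost of equity via CAPM: Re = 1.67% + 1.03 × 6.2% = 8.0560%.
Total capital V = 1595 + 269 = 1864.
Equity: weight = 1595/1864 = 0.8557; cost = 8.056%.
Debt: weight = 269/1864 = 0.1443; after-tax cost = 2.7% × (1 − 27.3%) = 1.9629%.
WACC = 0.8557 × 8.0560% + 0.1443 × 1.9629% = 7.1767%.

7.18%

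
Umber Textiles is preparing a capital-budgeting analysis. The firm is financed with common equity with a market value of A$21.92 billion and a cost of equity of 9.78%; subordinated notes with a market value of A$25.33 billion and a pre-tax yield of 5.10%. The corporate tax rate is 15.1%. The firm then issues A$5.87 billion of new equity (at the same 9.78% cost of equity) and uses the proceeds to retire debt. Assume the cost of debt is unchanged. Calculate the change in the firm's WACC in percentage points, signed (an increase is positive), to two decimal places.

+0.68 pp

Current WACC:
Total capital V = 21.92 + 25.33 = 47.25.
Equity: weight = 21.92/47.25 = 0.4639; cost = 9.78%.
Subordinated notes: weight = 25.33/47.25 = 0.5361; after-tax cost = 5.1% × (1 − 15.1%) = 4.3299%.
WACC = 0.4639 × 9.7800% + 0.5361 × 4.3299% = 6.8583%.
After the change:
Total capital V = 27.79 + 19.46 = 47.25.
Equity: weight = 27.79/47.25 = 0.5881; cost = 9.78%.
Subordinated notes: weight = 19.46/47.25 = 0.4119; after-tax cost = 5.1% × (1 − 15.1%) = 4.3299%.
WACC = 0.5881 × 9.7800% + 0.4119 × 4.3299% = 7.5354%.
Change in WACC = 7.5354% − 6.8583% = 0.6771 pp.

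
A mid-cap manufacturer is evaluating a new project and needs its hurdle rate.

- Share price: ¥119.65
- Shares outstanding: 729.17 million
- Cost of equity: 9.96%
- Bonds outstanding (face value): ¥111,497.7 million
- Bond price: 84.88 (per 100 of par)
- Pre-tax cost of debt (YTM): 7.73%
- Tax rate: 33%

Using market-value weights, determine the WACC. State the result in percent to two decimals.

Market value of equity E = 119.65 × 729.17m = 87245.1905m. Market value of debt D = 111497.7m × 84.88/100 = 94639.24776m.
Total capital V = 87245.1905 + 94639.24776 = 181884.43826.
Equity: weight = 87245.1905/181884.43826 = 0.4797; cost = 9.96%.
Bonds outstanding: weight = 94639.24776/181884.43826 = 0.5203; after-tax cost = 7.73% × (1 − 33%) = 5.1791%.
WACC = 0.4797 × 9.9600% + 0.5203 × 5.1791% = 7.4724%.

7.47%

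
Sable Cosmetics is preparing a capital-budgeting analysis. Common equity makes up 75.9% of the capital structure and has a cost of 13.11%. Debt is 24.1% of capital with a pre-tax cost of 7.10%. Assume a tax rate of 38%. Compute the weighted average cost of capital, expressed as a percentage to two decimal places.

11.01%

After-tax cost of debt = 7.1% × (1 − 38%) = 4.4020%.
WACC = 0.759 × 13.1100% + 0.241 × 4.4020% = 11.0114%.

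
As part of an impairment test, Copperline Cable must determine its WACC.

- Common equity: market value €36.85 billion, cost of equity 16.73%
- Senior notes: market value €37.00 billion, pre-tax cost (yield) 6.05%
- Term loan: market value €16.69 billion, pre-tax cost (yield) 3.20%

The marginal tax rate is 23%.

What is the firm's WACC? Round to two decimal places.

Total capital V = 36.85 + 37 + 16.69 = 90.54.
Equity: weight = 36.85/90.54 = 0.4070; cost = 16.73%.
Senior notes: weight = 37/90.54 = 0.4087; after-tax cost = 6.05% × (1 − 23%) = 4.6585%.
Term loan: weight = 16.69/90.54 = 0.1843; after-tax cost = 3.2% × (1 − 23%) = 2.4640%.
WACC = 0.4070 × 16.7300% + 0.4087 × 4.6585% + 0.1843 × 2.4640% = 9.1671%.

9.17%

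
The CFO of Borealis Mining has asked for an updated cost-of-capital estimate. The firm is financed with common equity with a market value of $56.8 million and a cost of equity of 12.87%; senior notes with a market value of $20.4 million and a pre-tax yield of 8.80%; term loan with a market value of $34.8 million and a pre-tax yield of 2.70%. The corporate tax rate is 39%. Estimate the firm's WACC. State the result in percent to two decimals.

Total capital V = 56.8 + 20.4 + 34.8 = 112.
Equity: weight = 56.8/112 = 0.5071; cost = 12.87%.
Senior notes: weight = 20.4/112 = 0.1821; after-tax cost = 8.8% × (1 − 39%) = 5.3680%.
Term loan: weight = 34.8/112 = 0.3107; after-tax cost = 2.7% × (1 − 39%) = 1.6470%.
WACC = 0.5071 × 12.8700% + 0.1821 × 5.3680% + 0.3107 × 1.6470% = 8.0164%.

8.02%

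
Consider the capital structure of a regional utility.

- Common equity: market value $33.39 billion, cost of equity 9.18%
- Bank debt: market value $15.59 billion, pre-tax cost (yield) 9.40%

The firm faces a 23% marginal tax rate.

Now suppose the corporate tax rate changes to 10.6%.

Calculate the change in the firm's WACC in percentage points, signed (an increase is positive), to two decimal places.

Current WACC:
Total capital V = 33.39 + 15.59 = 48.98.
Equity: weight = 33.39/48.98 = 0.6817; cost = 9.18%.
Bank debt: weight = 15.59/48.98 = 0.3183; after-tax cost = 9.4% × (1 − 23%) = 7.2380%.
WACC = 0.6817 × 9.1800% + 0.3183 × 7.2380% = 8.5619%.
After the change:
Total capital V = 33.39 + 15.59 = 48.98.
Equity: weight = 33.39/48.98 = 0.6817; cost = 9.18%.
Bank debt: weight = 15.59/48.98 = 0.3183; after-tax cost = 9.4% × (1 − 10.6%) = 8.4036%.
WACC = 0.6817 × 9.1800% + 0.3183 × 8.4036% = 8.9329%.
Change in WACC = 8.9329% − 8.5619% = 0.3710 pp.

+0.37 pp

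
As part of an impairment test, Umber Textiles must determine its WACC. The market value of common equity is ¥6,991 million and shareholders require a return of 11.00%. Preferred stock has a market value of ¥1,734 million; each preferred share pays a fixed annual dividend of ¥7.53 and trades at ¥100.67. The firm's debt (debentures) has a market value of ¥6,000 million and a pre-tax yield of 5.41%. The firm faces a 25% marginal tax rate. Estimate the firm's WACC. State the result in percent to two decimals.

Cost of preferred: Rp = 7.53 / 100.67 = 7.4799%.
Total capital V = 6991 + 1734 + 6000 = 14725.
Equity: weight = 6991/14725 = 0.4748; cost = 11%.
Preferred: weight = 1734/14725 = 0.1178; cost = 7.4799%.
Debentures: weight = 6000/14725 = 0.4075; after-tax cost = 5.41% × (1 − 25%) = 4.0575%.
WACC = 0.4748 × 11.0000% + 0.1178 × 7.4799% + 0.4075 × 4.0575% = 7.7566%.

7.76%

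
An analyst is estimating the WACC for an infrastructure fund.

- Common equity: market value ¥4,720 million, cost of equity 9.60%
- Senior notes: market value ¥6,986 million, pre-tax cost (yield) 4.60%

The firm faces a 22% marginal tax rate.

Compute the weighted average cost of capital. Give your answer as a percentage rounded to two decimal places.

Total capital V = 4720 + 6986 = 11706.
Equity: weight = 4720/11706 = 0.4032; cost = 9.6%.
Senior notes: weight = 6986/11706 = 0.5968; after-tax cost = 4.6% × (1 − 22%) = 3.5880%.
WACC = 0.4032 × 9.6000% + 0.5968 × 3.5880% = 6.0121%.

6.01%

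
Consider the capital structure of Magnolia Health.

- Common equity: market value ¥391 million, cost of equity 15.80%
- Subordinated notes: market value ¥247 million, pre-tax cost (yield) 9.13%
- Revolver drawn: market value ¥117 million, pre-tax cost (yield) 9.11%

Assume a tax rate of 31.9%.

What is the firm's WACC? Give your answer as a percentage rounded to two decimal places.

11.18%

Total capital V = 391 + 247 + 117 = 755.
Equity: weight = 391/755 = 0.5179; cost = 15.8%.
Subordinated notes: weight = 247/755 = 0.3272; after-tax cost = 9.13% × (1 − 31.9%) = 6.2175%.
Revolver drawn: weight = 117/755 = 0.1550; after-tax cost = 9.11% × (1 − 31.9%) = 6.2039%.
WACC = 0.5179 × 15.8000% + 0.3272 × 6.2175% + 0.1550 × 6.2039% = 11.1780%.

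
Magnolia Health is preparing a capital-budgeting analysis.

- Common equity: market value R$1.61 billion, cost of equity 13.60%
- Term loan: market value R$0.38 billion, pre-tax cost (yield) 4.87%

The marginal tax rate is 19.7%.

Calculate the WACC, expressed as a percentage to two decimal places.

Total capital V = 1.61 + 0.38 = 1.99.
Equity: weight = 1.61/1.99 = 0.8090; cost = 13.6%.
Term loan: weight = 0.38/1.99 = 0.1910; after-tax cost = 4.87% × (1 − 19.7%) = 3.9106%.
WACC = 0.8090 × 13.6000% + 0.1910 × 3.9106% = 11.7498%.

11.75%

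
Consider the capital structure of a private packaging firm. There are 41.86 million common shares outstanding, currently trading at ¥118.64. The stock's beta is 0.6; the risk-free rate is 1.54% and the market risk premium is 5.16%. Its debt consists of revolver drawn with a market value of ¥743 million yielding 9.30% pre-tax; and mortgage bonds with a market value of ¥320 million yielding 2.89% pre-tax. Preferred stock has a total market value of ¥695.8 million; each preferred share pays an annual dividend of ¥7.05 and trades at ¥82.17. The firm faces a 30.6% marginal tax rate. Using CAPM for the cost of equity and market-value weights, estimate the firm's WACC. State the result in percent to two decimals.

5.12%

Cost of equity via CAPM: Re = 1.54% + 0.6 × 5.16% = 4.6360%.
Cost of preferred: Rp = 7.05 / 82.17 = 8.5798%.
Market value of equity E = 118.64 × 41.86m = 4966.2704m.
Total capital V = 4966.2704 + 695.8 + 743 + 320 = 6725.0704.
Equity: weight = 4966.2704/6725.0704 = 0.7385; cost = 4.636%.
Preferred: weight = 695.8/6725.0704 = 0.1035; cost = 8.5798%.
Revolver drawn: weight = 743/6725.0704 = 0.1105; after-tax cost = 9.3% × (1 − 30.6%) = 6.4542%.
Mortgage bonds: weight = 320/6725.0704 = 0.0476; after-tax cost = 2.89% × (1 − 30.6%) = 2.0057%.
WACC = 0.7385 × 4.6360% + 0.1035 × 8.5798% + 0.1105 × 6.4542% + 0.0476 × 2.0057% = 5.1198%.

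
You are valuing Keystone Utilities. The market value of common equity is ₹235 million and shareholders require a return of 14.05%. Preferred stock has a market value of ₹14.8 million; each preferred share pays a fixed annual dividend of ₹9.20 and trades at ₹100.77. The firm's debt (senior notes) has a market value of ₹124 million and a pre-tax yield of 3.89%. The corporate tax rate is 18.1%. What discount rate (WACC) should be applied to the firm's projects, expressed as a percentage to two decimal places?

10.25%

Cost of preferred: Rp = 9.2 / 100.77 = 9.1297%.
Total capital V = 235 + 14.8 + 124 = 373.8.
Equity: weight = 235/373.8 = 0.6287; cost = 14.05%.
Preferred: weight = 14.8/373.8 = 0.0396; cost = 9.1297%.
Senior notes: weight = 124/373.8 = 0.3317; after-tax cost = 3.89% × (1 − 18.1%) = 3.1859%.
WACC = 0.6287 × 14.0500% + 0.0396 × 9.1297% + 0.3317 × 3.1859% = 10.2513%.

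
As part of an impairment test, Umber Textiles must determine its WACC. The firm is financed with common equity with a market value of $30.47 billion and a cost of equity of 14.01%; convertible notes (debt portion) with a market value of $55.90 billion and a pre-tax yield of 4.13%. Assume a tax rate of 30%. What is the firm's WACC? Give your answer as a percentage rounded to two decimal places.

Total capital V = 30.47 + 55.9 = 86.37.
Equity: weight = 30.47/86.37 = 0.3528; cost = 14.01%.
Convertible notes (debt portion): weight = 55.9/86.37 = 0.6472; after-tax cost = 4.13% × (1 − 30%) = 2.8910%.
WACC = 0.3528 × 14.0100% + 0.6472 × 2.8910% = 6.8136%.

6.81%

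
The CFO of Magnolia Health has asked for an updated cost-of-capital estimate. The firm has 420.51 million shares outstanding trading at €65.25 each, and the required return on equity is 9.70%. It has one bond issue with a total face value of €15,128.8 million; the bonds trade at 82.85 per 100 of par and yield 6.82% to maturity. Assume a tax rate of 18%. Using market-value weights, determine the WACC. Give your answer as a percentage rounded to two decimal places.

Market value of equity E = 65.25 × 420.51m = 27438.2775m. Market value of debt D = 15128.8m × 82.85/100 = 12534.2108m.
Total capital V = 27438.2775 + 12534.2108 = 39972.4883.
Equity: weight = 27438.2775/39972.4883 = 0.6864; cost = 9.7%.
Bonds outstanding: weight = 12534.2108/39972.4883 = 0.3136; after-tax cost = 6.82% × (1 − 18%) = 5.5924%.
WACC = 0.6864 × 9.7000% + 0.3136 × 5.5924% = 8.4120%.

8.41%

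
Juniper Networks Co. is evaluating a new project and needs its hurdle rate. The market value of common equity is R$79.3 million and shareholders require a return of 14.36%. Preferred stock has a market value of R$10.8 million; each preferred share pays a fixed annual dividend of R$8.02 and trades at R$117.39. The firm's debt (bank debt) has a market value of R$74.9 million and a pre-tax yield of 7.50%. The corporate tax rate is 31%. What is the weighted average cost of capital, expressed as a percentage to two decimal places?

Cost of preferred: Rp = 8.02 / 117.39 = 6.8319%.
Total capital V = 79.3 + 10.8 + 74.9 = 165.
Equity: weight = 79.3/165 = 0.4806; cost = 14.36%.
Preferred: weight = 10.8/165 = 0.0655; cost = 6.8319%.
Bank debt: weight = 74.9/165 = 0.4539; after-tax cost = 7.5% × (1 − 31%) = 5.1750%.
WACC = 0.4806 × 14.3600% + 0.0655 × 6.8319% + 0.4539 × 5.1750% = 9.6978%.

9.70%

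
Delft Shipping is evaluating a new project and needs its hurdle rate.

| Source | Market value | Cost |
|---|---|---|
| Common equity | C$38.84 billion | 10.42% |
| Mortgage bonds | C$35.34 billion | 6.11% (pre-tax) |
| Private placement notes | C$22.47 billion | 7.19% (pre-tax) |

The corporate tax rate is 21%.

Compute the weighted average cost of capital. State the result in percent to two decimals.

Total capital V = 38.84 + 35.34 + 22.47 = 96.65.
Equity: weight = 38.84/96.65 = 0.4019; cost = 10.42%.
Mortgage bonds: weight = 35.34/96.65 = 0.3656; after-tax cost = 6.11% × (1 − 21%) = 4.8269%.
Private placement notes: weight = 22.47/96.65 = 0.2325; after-tax cost = 7.19% × (1 − 21%) = 5.6801%.
WACC = 0.4019 × 10.4200% + 0.3656 × 4.8269% + 0.2325 × 5.6801% = 7.2729%.

7.27%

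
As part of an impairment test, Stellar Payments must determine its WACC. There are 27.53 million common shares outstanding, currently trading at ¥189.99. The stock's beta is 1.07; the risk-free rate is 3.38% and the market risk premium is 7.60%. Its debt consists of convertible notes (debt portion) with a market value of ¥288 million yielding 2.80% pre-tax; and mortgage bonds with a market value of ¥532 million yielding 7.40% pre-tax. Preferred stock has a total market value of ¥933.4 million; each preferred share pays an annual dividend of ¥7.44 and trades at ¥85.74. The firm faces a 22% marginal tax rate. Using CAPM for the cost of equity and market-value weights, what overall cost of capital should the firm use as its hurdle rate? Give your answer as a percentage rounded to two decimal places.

10.31%

Cost of equity via CAPM: Re = 3.38% + 1.07 × 7.6% = 11.5120%.
Cost of preferred: Rp = 7.44 / 85.74 = 8.6774%.
Market value of equity E = 189.99 × 27.53m = 5230.4247m.
Total capital V = 5230.4247 + 933.4 + 288 + 532 = 6983.8247.
Equity: weight = 5230.4247/6983.8247 = 0.7489; cost = 11.512%.
Preferred: weight = 933.4/6983.8247 = 0.1337; cost = 8.6774%.
Convertible notes (debt portion): weight = 288/6983.8247 = 0.0412; after-tax cost = 2.8% × (1 − 22%) = 2.1840%.
Mortgage bonds: weight = 532/6983.8247 = 0.0762; after-tax cost = 7.4% × (1 − 22%) = 5.7720%.
WACC = 0.7489 × 11.5120% + 0.1337 × 8.6774% + 0.0412 × 2.1840% + 0.0762 × 5.7720% = 10.3112%.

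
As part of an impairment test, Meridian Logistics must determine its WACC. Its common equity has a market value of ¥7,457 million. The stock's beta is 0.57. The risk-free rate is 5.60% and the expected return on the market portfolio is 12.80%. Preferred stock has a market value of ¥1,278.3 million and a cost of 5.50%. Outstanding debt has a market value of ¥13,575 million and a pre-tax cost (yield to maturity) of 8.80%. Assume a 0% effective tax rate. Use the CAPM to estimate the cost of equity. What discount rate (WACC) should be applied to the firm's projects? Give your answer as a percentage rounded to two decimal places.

Market risk premium = 12.8% − 5.6% = 7.2%.
Cost of equity via CAPM: Re = 5.6% + 0.57 × 7.2% = 9.7040%.
Total capital V = 7457 + 1278.3 + 13575 = 22310.3.
Equity: weight = 7457/22310.3 = 0.3342; cost = 9.704%.
Preferred: weight = 1278.3/22310.3 = 0.0573; cost = 5.5%.
Debt: weight = 13575/22310.3 = 0.6085; after-tax cost = 8.8% × (1 − 0%) = 8.8000%.
WACC = 0.3342 × 9.7040% + 0.0573 × 5.5000% + 0.6085 × 8.8000% = 8.9131%.

8.91%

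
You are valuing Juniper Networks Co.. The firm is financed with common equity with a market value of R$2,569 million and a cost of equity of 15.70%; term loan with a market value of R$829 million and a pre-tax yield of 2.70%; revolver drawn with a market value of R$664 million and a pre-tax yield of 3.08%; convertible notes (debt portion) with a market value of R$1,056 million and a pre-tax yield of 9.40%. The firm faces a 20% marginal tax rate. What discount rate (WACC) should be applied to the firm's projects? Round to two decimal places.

Total capital V = 2569 + 829 + 664 + 1056 = 5118.
Equity: weight = 2569/5118 = 0.5020; cost = 15.7%.
Term loan: weight = 829/5118 = 0.1620; after-tax cost = 2.7% × (1 − 20%) = 2.1600%.
Revolver drawn: weight = 664/5118 = 0.1297; after-tax cost = 3.08% × (1 − 20%) = 2.4640%.
Convertible notes (debt portion): weight = 1056/5118 = 0.2063; after-tax cost = 9.4% × (1 − 20%) = 7.5200%.
WACC = 0.5020 × 15.7000% + 0.1620 × 2.1600% + 0.1297 × 2.4640% + 0.2063 × 7.5200% = 10.1018%.

10.10%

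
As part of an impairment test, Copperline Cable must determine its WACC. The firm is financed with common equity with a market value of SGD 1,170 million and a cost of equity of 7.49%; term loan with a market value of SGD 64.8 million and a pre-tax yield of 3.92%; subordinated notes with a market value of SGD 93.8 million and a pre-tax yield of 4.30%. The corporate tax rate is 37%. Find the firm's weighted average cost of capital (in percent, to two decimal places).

Total capital V = 1170 + 64.8 + 93.8 = 1328.6.
Equity: weight = 1170/1328.6 = 0.8806; cost = 7.49%.
Term loan: weight = 64.8/1328.6 = 0.0488; after-tax cost = 3.92% × (1 − 37%) = 2.4696%.
Subordinated notes: weight = 93.8/1328.6 = 0.0706; after-tax cost = 4.3% × (1 − 37%) = 2.7090%.
WACC = 0.8806 × 7.4900% + 0.0488 × 2.4696% + 0.0706 × 2.7090% = 6.9076%.

6.91%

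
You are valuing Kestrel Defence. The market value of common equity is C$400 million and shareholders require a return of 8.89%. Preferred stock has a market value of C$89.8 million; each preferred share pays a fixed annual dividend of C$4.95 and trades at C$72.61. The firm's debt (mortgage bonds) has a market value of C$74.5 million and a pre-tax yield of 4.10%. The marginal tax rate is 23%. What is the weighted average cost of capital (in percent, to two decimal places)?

7.80%

Cost of preferred: Rp = 4.95 / 72.61 = 6.8172%.
Total capital V = 400 + 89.8 + 74.5 = 564.3.
Equity: weight = 400/564.3 = 0.7088; cost = 8.89%.
Preferred: weight = 89.8/564.3 = 0.1591; cost = 6.8172%.
Mortgage bonds: weight = 74.5/564.3 = 0.1320; after-tax cost = 4.1% × (1 − 23%) = 3.1570%.
WACC = 0.7088 × 8.8900% + 0.1591 × 6.8172% + 0.1320 × 3.1570% = 7.8033%.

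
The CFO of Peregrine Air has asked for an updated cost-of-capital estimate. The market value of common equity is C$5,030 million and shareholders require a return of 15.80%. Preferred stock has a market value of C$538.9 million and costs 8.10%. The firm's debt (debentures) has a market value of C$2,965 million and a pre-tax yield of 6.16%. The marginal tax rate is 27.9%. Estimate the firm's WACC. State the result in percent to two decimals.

11.37%

Total capital V = 5030 + 538.9 + 2965 = 8533.9.
Equity: weight = 5030/8533.9 = 0.5894; cost = 15.8%.
Preferred: weight = 538.9/8533.9 = 0.0631; cost = 8.1%.
Debentures: weight = 2965/8533.9 = 0.3474; after-tax cost = 6.16% × (1 − 27.9%) = 4.4414%.
WACC = 0.5894 × 15.8000% + 0.0631 × 8.1000% + 0.3474 × 4.4414% = 11.3673%.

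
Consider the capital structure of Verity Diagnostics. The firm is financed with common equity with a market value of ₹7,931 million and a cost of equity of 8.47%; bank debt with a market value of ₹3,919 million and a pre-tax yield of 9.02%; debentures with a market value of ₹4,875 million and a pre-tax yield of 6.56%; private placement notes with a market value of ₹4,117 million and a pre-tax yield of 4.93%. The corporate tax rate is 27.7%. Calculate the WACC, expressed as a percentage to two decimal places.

Total capital V = 7931 + 3919 + 4875 + 4117 = 20842.
Equity: weight = 7931/20842 = 0.3805; cost = 8.47%.
Bank debt: weight = 3919/20842 = 0.1880; after-tax cost = 9.02% × (1 − 27.7%) = 6.5215%.
Debentures: weight = 4875/20842 = 0.2339; after-tax cost = 6.56% × (1 − 27.7%) = 4.7429%.
Private placement notes: weight = 4117/20842 = 0.1975; after-tax cost = 4.93% × (1 − 27.7%) = 3.5644%.
WACC = 0.3805 × 8.4700% + 0.1880 × 6.5215% + 0.2339 × 4.7429% + 0.1975 × 3.5644% = 6.2628%.

6.26%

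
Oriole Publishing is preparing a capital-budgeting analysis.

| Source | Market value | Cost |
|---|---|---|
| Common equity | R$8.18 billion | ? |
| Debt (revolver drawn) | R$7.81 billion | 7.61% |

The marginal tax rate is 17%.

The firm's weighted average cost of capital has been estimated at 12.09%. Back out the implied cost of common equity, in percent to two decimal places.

Total capital V = 8.18 + 7.81 = 15.99.
Equity weight = 8.18/15.99 = 0.5116.
Revolver drawn weight = 7.81/15.99 = 0.4884.
Debt contribution = 0.4884 × 7.61% × (1 − 17%) = 3.0851%.
Required equity contribution = 12.09% − 3.0851% = 9.0049%.
Re = 9.0049% / 0.5116 = 17.6025%.

17.60%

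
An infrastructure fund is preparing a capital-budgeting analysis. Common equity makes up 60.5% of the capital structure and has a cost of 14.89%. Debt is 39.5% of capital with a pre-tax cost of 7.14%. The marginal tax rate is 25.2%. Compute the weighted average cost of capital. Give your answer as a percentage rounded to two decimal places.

11.12%

After-tax cost of debt = 7.14% × (1 − 25.2%) = 5.3407%.
WACC = 0.605 × 14.8900% + 0.395 × 5.3407% = 11.1180%.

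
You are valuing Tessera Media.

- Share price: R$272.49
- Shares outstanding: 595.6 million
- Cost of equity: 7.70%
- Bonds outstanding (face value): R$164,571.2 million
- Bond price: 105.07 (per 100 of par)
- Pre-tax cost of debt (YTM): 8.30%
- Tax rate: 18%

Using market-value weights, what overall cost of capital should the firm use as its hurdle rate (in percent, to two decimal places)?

7.24%

Market value of equity E = 272.49 × 595.6m = 162295.044m. Market value of debt D = 164571.2m × 105.07/100 = 172914.95984m.
Total capital V = 162295.044 + 172914.95984 = 335210.00384.
Equity: weight = 162295.044/335210.00384 = 0.4842; cost = 7.7%.
Bonds outstanding: weight = 172914.95984/335210.00384 = 0.5158; after-tax cost = 8.3% × (1 − 18%) = 6.8060%.
WACC = 0.4842 × 7.7000% + 0.5158 × 6.8060% = 7.2388%.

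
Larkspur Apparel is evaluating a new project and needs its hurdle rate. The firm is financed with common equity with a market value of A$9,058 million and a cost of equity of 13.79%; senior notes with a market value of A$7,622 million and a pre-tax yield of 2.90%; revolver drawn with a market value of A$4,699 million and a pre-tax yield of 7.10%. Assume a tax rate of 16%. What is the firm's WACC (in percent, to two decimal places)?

8.02%

Total capital V = 9058 + 7622 + 4699 = 21379.
Equity: weight = 9058/21379 = 0.4237; cost = 13.79%.
Senior notes: weight = 7622/21379 = 0.3565; after-tax cost = 2.9% × (1 − 16%) = 2.4360%.
Revolver drawn: weight = 4699/21379 = 0.2198; after-tax cost = 7.1% × (1 − 16%) = 5.9640%.
WACC = 0.4237 × 13.7900% + 0.3565 × 2.4360% + 0.2198 × 5.9640% = 8.0220%.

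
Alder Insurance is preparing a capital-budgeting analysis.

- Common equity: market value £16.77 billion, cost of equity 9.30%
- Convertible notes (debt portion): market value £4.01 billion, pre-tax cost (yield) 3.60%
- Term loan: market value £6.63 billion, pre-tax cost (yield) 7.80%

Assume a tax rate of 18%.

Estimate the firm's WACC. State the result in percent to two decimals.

Total capital V = 16.77 + 4.01 + 6.63 = 27.41.
Equity: weight = 16.77/27.41 = 0.6118; cost = 9.3%.
Convertible notes (debt portion): weight = 4.01/27.41 = 0.1463; after-tax cost = 3.6% × (1 − 18%) = 2.9520%.
Term loan: weight = 6.63/27.41 = 0.2419; after-tax cost = 7.8% × (1 − 18%) = 6.3960%.
WACC = 0.6118 × 9.3000% + 0.1463 × 2.9520% + 0.2419 × 6.3960% = 7.6689%.

7.67%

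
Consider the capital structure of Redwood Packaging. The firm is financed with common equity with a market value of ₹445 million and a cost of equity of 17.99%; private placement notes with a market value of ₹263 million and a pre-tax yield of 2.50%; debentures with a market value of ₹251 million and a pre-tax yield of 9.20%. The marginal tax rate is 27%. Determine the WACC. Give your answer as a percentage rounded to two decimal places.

Total capital V = 445 + 263 + 251 = 959.
Equity: weight = 445/959 = 0.4640; cost = 17.99%.
Private placement notes: weight = 263/959 = 0.2742; after-tax cost = 2.5% × (1 − 27%) = 1.8250%.
Debentures: weight = 251/959 = 0.2617; after-tax cost = 9.2% × (1 − 27%) = 6.7160%.
WACC = 0.4640 × 17.9900% + 0.2742 × 1.8250% + 0.2617 × 6.7160% = 10.6061%.

10.61%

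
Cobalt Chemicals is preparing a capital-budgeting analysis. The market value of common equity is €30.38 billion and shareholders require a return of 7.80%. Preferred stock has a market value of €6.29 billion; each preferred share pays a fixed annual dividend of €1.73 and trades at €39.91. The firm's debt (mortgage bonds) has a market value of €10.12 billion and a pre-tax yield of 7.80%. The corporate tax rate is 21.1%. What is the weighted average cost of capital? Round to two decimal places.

Cost of preferred: Rp = 1.73 / 39.91 = 4.3348%.
Total capital V = 30.38 + 6.29 + 10.12 = 46.79.
Equity: weight = 30.38/46.79 = 0.6493; cost = 7.8%.
Preferred: weight = 6.29/46.79 = 0.1344; cost = 4.3348%.
Mortgage bonds: weight = 10.12/46.79 = 0.2163; after-tax cost = 7.8% × (1 − 21.1%) = 6.1542%.
WACC = 0.6493 × 7.8000% + 0.1344 × 4.3348% + 0.2163 × 6.1542% = 6.9782%.

6.98%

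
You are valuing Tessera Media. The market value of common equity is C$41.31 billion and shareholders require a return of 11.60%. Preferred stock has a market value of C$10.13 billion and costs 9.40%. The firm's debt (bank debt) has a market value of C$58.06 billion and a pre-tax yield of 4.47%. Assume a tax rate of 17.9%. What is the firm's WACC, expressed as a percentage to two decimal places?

Total capital V = 41.31 + 10.13 + 58.06 = 109.5.
Equity: weight = 41.31/109.5 = 0.3773; cost = 11.6%.
Preferred: weight = 10.13/109.5 = 0.0925; cost = 9.4%.
Bank debt: weight = 58.06/109.5 = 0.5302; after-tax cost = 4.47% × (1 − 17.9%) = 3.6699%.
WACC = 0.3773 × 11.6000% + 0.0925 × 9.4000% + 0.5302 × 3.6699% = 7.1917%.

7.19%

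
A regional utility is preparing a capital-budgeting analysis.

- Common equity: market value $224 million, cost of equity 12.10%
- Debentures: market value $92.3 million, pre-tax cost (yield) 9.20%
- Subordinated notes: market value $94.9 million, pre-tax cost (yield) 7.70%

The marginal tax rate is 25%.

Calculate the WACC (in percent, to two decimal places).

9.47%

Total capital V = 224 + 92.3 + 94.9 = 411.2.
Equity: weight = 224/411.2 = 0.5447; cost = 12.1%.
Debentures: weight = 92.3/411.2 = 0.2245; after-tax cost = 9.2% × (1 − 25%) = 6.9000%.
Subordinated notes: weight = 94.9/411.2 = 0.2308; after-tax cost = 7.7% × (1 − 25%) = 5.7750%.
WACC = 0.5447 × 12.1000% + 0.2245 × 6.9000% + 0.2308 × 5.7750% = 9.4730%.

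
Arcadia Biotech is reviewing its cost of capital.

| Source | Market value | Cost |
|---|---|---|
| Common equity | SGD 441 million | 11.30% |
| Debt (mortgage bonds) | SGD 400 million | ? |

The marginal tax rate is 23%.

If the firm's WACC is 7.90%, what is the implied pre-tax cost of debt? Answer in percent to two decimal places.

Total capital V = 441 + 400 = 841.
Equity weight = 441/841 = 0.5244.
Mortgage bonds weight = 400/841 = 0.4756.
Equity contribution = 0.5244 × 11.3% = 5.9254%.
Remaining for debt = 7.9% − 5.9254% = 1.9746%.
Rd × (1 − 23%) × 0.4756 = 1.9746%  ⇒  Rd = 5.3916%.

5.39%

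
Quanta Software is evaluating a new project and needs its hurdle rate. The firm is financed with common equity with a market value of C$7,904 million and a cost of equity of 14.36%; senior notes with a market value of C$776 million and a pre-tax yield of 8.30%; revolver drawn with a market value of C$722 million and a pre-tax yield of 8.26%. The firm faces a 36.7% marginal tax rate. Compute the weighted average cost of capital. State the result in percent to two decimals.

12.91%

Total capital V = 7904 + 776 + 722 = 9402.
Equity: weight = 7904/9402 = 0.8407; cost = 14.36%.
Senior notes: weight = 776/9402 = 0.0825; after-tax cost = 8.3% × (1 − 36.7%) = 5.2539%.
Revolver drawn: weight = 722/9402 = 0.0768; after-tax cost = 8.26% × (1 − 36.7%) = 5.2286%.
WACC = 0.8407 × 14.3600% + 0.0825 × 5.2539% + 0.0768 × 5.2286% = 12.9072%.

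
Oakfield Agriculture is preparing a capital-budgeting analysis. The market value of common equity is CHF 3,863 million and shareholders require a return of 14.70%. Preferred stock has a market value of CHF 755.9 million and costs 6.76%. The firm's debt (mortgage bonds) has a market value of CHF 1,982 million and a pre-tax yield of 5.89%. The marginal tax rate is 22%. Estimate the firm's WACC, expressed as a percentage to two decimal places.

Total capital V = 3863 + 755.9 + 1982 = 6600.9.
Equity: weight = 3863/6600.9 = 0.5852; cost = 14.7%.
Preferred: weight = 755.9/6600.9 = 0.1145; cost = 6.76%.
Mortgage bonds: weight = 1982/6600.9 = 0.3003; after-tax cost = 5.89% × (1 − 22%) = 4.5942%.
WACC = 0.5852 × 14.7000% + 0.1145 × 6.7600% + 0.3003 × 4.5942% = 10.7564%.

10.76%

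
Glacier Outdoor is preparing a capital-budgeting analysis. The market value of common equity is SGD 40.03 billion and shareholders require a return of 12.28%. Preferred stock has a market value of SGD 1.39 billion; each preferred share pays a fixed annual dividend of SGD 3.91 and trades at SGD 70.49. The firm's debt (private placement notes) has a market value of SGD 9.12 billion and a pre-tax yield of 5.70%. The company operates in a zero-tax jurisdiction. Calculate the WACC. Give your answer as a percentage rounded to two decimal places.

Cost of preferred: Rp = 3.91 / 70.49 = 5.5469%.
Total capital V = 40.03 + 1.39 + 9.12 = 50.54.
Equity: weight = 40.03/50.54 = 0.7920; cost = 12.28%.
Preferred: weight = 1.39/50.54 = 0.0275; cost = 5.5469%.
Private placement notes: weight = 9.12/50.54 = 0.1805; after-tax cost = 5.7% × (1 − 0%) = 5.7000%.
WACC = 0.7920 × 12.2800% + 0.0275 × 5.5469% + 0.1805 × 5.7000% = 10.9075%.

10.91%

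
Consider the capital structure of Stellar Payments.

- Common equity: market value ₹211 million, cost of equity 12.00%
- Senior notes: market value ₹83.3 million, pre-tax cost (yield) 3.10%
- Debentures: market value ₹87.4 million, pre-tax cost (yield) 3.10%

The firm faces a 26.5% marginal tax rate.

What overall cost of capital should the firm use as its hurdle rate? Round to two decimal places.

Total capital V = 211 + 83.3 + 87.4 = 381.7.
Equity: weight = 211/381.7 = 0.5528; cost = 12%.
Senior notes: weight = 83.3/381.7 = 0.2182; after-tax cost = 3.1% × (1 − 26.5%) = 2.2785%.
Debentures: weight = 87.4/381.7 = 0.2290; after-tax cost = 3.1% × (1 − 26.5%) = 2.2785%.
WACC = 0.5528 × 12.0000% + 0.2182 × 2.2785% + 0.2290 × 2.2785% = 7.6524%.

7.65%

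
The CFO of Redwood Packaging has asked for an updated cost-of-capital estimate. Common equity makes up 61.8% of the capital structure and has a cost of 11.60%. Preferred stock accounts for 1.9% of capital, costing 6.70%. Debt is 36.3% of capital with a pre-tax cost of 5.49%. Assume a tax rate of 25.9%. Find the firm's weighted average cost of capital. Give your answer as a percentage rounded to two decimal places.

After-tax cost of debt = 5.49% × (1 − 25.9%) = 4.0681%.
WACC = 0.618 × 11.6000% + 0.019 × 6.7000% + 0.363 × 4.0681% = 8.7728%.

8.77%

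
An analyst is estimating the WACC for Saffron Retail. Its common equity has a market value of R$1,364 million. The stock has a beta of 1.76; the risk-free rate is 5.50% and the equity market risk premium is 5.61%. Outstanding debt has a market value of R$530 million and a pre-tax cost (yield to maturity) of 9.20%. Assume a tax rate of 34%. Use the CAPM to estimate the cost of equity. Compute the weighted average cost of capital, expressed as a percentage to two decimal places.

Cost of equity via CAPM: Re = 5.5% + 1.76 × 5.61% = 15.3736%.
Total capital V = 1364 + 530 = 1894.
Equity: weight = 1364/1894 = 0.7202; cost = 15.3736%.
Debt: weight = 530/1894 = 0.2798; after-tax cost = 9.2% × (1 − 34%) = 6.0720%.
WACC = 0.7202 × 15.3736% + 0.2798 × 6.0720% = 12.7707%.

12.77%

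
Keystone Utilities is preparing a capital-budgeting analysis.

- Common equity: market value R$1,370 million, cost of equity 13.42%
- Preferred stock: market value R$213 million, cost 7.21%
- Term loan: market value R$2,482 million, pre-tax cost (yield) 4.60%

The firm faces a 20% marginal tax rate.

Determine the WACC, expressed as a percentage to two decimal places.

7.15%

Total capital V = 1370 + 213 + 2482 = 4065.
Equity: weight = 1370/4065 = 0.3370; cost = 13.42%.
Preferred: weight = 213/4065 = 0.0524; cost = 7.21%.
Term loan: weight = 2482/4065 = 0.6106; after-tax cost = 4.6% × (1 − 20%) = 3.6800%.
WACC = 0.3370 × 13.4200% + 0.0524 × 7.2100% + 0.6106 × 3.6800% = 7.1476%.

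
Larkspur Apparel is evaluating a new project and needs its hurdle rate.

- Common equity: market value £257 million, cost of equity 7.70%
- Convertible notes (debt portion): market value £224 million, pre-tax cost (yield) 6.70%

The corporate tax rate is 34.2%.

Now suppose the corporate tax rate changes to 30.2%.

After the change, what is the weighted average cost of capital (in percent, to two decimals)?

6.29%

After the change:
Total capital V = 257 + 224 = 481.
Equity: weight = 257/481 = 0.5343; cost = 7.7%.
Convertible notes (debt portion): weight = 224/481 = 0.4657; after-tax cost = 6.7% × (1 − 30.2%) = 4.6766%.
WACC = 0.5343 × 7.7000% + 0.4657 × 4.6766% = 6.2920%.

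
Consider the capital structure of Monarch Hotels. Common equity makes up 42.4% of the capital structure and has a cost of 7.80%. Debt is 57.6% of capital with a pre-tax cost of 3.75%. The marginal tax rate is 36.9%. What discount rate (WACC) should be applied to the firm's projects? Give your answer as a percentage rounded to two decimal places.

After-tax cost of debt = 3.75% × (1 − 36.9%) = 2.3662%.
WACC = 0.424 × 7.8000% + 0.576 × 2.3662% = 4.6702%.

4.67%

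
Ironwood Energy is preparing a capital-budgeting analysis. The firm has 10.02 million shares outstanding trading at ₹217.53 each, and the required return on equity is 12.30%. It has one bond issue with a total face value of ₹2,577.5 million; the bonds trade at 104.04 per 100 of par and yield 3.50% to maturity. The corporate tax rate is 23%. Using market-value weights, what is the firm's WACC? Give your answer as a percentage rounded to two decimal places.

7.00%

Market value of equity E = 217.53 × 10.02m = 2179.6506m. Market value of debt D = 2577.5m × 104.04/100 = 2681.631m.
Total capital V = 2179.6506 + 2681.631 = 4861.2816.
Equity: weight = 2179.6506/4861.2816 = 0.4484; cost = 12.3%.
Bonds outstanding: weight = 2681.631/4861.2816 = 0.5516; after-tax cost = 3.5% × (1 − 23%) = 2.6950%.
WACC = 0.4484 × 12.3000% + 0.5516 × 2.6950% = 7.0016%.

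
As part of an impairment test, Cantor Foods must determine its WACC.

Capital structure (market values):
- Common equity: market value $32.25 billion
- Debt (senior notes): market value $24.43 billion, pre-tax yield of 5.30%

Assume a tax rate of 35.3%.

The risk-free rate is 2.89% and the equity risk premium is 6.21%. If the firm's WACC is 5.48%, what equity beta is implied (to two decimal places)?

0.67

Total capital V = 32.25 + 24.43 = 56.68.
Equity weight = 32.25/56.68 = 0.5690.
Senior notes weight = 24.43/56.68 = 0.4310.
Debt contribution = 0.4310 × 5.3% × (1 − 35.3%) = 1.4780%.
Required equity contribution = 5.48% − 1.4780% = 4.0020%  ⇒  Re = 7.0336%.
CAPM: 7.0336% = 2.89% + β × 6.21%  ⇒  β = 0.6672.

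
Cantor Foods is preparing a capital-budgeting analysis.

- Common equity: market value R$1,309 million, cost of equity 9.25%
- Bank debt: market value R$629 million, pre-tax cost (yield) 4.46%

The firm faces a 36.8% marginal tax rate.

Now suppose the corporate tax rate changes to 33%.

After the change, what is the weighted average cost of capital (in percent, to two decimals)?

After the change:
Total capital V = 1309 + 629 = 1938.
Equity: weight = 1309/1938 = 0.6754; cost = 9.25%.
Bank debt: weight = 629/1938 = 0.3246; after-tax cost = 4.46% × (1 − 33%) = 2.9882%.
WACC = 0.6754 × 9.2500% + 0.3246 × 2.9882% = 7.2177%.

7.22%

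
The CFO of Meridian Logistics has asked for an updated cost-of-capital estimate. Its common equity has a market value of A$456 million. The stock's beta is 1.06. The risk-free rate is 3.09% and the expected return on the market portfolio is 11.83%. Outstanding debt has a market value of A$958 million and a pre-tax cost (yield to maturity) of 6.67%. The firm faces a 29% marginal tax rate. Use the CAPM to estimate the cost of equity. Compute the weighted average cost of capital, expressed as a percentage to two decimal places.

7.19%

Market risk premium = 11.83% − 3.09% = 8.74%.
Cost of equity via CAPM: Re = 3.09% + 1.06 × 8.74% = 12.3544%.
Total capital V = 456 + 958 = 1414.
Equity: weight = 456/1414 = 0.3225; cost = 12.3544%.
Debt: weight = 958/1414 = 0.6775; after-tax cost = 6.67% × (1 − 29%) = 4.7357%.
WACC = 0.3225 × 12.3544% + 0.6775 × 4.7357% = 7.1926%.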